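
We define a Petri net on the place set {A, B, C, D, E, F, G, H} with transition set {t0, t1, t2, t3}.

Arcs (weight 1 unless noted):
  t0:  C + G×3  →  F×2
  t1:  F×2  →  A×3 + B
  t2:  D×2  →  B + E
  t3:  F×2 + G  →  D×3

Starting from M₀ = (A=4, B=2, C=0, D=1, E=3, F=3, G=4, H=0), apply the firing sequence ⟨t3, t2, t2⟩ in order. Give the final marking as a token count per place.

(A=4, B=4, C=0, D=0, E=5, F=1, G=3, H=0)

step 1: fire t3:  (A=4, B=2, C=0, D=1, E=3, F=3, G=4, H=0) → (A=4, B=2, C=0, D=4, E=3, F=1, G=3, H=0)
step 2: fire t2:  (A=4, B=2, C=0, D=4, E=3, F=1, G=3, H=0) → (A=4, B=3, C=0, D=2, E=4, F=1, G=3, H=0)
step 3: fire t2:  (A=4, B=3, C=0, D=2, E=4, F=1, G=3, H=0) → (A=4, B=4, C=0, D=0, E=5, F=1, G=3, H=0)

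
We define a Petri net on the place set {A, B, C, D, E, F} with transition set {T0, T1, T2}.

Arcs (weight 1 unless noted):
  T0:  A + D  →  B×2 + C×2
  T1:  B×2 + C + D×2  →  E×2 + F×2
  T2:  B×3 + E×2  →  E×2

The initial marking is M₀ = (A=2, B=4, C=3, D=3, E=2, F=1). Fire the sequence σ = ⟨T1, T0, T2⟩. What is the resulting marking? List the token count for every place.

(A=1, B=1, C=4, D=0, E=4, F=3)

step 1: fire T1:  (A=2, B=4, C=3, D=3, E=2, F=1) → (A=2, B=2, C=2, D=1, E=4, F=3)
step 2: fire T0:  (A=2, B=2, C=2, D=1, E=4, F=3) → (A=1, B=4, C=4, D=0, E=4, F=3)
step 3: fire T2:  (A=1, B=4, C=4, D=0, E=4, F=3) → (A=1, B=1, C=4, D=0, E=4, F=3)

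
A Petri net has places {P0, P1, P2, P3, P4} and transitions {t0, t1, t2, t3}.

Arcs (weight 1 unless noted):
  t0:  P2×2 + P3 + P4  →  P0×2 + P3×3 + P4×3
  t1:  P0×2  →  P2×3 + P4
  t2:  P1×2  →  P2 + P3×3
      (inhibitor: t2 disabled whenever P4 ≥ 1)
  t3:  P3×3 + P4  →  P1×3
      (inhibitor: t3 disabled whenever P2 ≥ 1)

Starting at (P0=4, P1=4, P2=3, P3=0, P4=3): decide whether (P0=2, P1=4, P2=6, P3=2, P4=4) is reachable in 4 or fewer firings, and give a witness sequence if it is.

depth 0: 1 marking
depth 1: 2 markings reached so far
depth 2: 3 markings reached so far
depth 3: 3 markings reached so far
(frontier empty at depth 3; search complete)
target is not among the 3 markings reachable within 4 steps

NO — not reachable within 4 firings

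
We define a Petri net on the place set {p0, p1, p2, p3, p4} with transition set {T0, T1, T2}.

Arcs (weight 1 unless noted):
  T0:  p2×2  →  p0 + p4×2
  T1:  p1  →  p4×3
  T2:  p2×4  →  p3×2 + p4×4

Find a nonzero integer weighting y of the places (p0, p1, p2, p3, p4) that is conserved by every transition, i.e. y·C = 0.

y = (p0:2, p1:0, p2:1, p3:2, p4:0)

Incidence matrix C (rows=places, cols=transitions):
       T0   T1   T2
   p0   1    0    0
   p1   0   -1    0
   p2  -2    0   -4
   p3   0    0    2
   p4   2    3    4

Candidate y = [2, 0, 1, 2, 0]; check y·C column-wise:
  col T0: 2·1 + 1·-2 + 2·0 + 0·2 = 0
  col T1: 2·0 + 0·-1 + 1·0 + 2·0 + 0·3 = 0
  col T2: 2·0 + 1·-4 + 2·2 + 0·4 = 0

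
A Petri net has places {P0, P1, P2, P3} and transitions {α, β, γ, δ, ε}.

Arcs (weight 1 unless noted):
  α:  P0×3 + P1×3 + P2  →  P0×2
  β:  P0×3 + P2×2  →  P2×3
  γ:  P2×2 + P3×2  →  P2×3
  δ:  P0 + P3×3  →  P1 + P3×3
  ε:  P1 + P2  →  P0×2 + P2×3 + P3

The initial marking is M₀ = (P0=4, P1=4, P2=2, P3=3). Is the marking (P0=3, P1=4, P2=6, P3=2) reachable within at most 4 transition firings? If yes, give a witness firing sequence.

depth 0: 1 marking
depth 1: 6 markings reached so far
depth 2: 17 markings reached so far
depth 3: 36 markings reached so far
depth 4: 62 markings reached so far
target is not among the 62 markings reachable within 4 steps

NO — not reachable within 4 firings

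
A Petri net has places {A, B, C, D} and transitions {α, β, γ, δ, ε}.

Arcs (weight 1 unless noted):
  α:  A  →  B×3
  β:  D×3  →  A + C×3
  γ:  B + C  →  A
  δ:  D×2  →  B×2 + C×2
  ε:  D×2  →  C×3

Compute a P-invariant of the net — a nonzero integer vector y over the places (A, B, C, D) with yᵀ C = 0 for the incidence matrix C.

Incidence matrix C (rows=places, cols=transitions):
        α    β    γ    δ    ε
    A  -1    1    1    0    0
    B   3    0   -1    2    0
    C   0    3   -1    2    3
    D   0   -3    0   -2   -2

Candidate y = [3, 1, 2, 3]; check y·C column-wise:
  col α: 3·-1 + 1·3 + 2·0 + 3·0 = 0
  col β: 3·1 + 1·0 + 2·3 + 3·-3 = 0
  col γ: 3·1 + 1·-1 + 2·-1 + 3·0 = 0
  col δ: 3·0 + 1·2 + 2·2 + 3·-2 = 0
  col ε: 3·0 + 1·0 + 2·3 + 3·-2 = 0

y = (A:3, B:1, C:2, D:3)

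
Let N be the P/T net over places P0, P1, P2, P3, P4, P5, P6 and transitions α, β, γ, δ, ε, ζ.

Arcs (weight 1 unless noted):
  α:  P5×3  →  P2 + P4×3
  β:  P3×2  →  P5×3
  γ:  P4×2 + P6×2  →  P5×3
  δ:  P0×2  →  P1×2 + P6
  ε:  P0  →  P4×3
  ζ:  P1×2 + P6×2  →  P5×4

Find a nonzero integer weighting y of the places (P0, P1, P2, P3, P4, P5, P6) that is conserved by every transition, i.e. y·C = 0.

y = (P0:3, P1:2, P2:3, P3:3, P4:1, P5:2, P6:2)

Incidence matrix C (rows=places, cols=transitions):
        α    β    γ    δ    ε    ζ
   P0   0    0    0   -2   -1    0
   P1   0    0    0    2    0   -2
   P2   1    0    0    0    0    0
   P3   0   -2    0    0    0    0
   P4   3    0   -2    0    3    0
   P5  -3    3    3    0    0    4
   P6   0    0   -2    1    0   -2

Candidate y = [3, 2, 3, 3, 1, 2, 2]; check y·C column-wise:
  col α: 3·0 + 2·0 + 3·1 + 3·0 + 1·3 + 2·-3 + 2·0 = 0
  col β: 3·0 + 2·0 + 3·0 + 3·-2 + 1·0 + 2·3 + 2·0 = 0
  col γ: 3·0 + 2·0 + 3·0 + 3·0 + 1·-2 + 2·3 + 2·-2 = 0
  col δ: 3·-2 + 2·2 + 3·0 + 3·0 + 1·0 + 2·0 + 2·1 = 0
  col ε: 3·-1 + 2·0 + 3·0 + 3·0 + 1·3 + 2·0 + 2·0 = 0
  col ζ: 3·0 + 2·-2 + 3·0 + 3·0 + 1·0 + 2·4 + 2·-2 = 0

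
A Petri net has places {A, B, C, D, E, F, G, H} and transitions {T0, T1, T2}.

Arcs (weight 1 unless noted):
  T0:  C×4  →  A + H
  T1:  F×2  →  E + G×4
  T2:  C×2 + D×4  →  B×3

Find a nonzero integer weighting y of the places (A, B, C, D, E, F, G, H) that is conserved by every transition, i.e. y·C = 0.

y = (A:12, B:2, C:3, D:0, E:0, F:0, G:0, H:0)

Incidence matrix C (rows=places, cols=transitions):
       T0   T1   T2
    A   1    0    0
    B   0    0    3
    C  -4    0   -2
    D   0    0   -4
    E   0    1    0
    F   0   -2    0
    G   0    4    0
    H   1    0    0

Candidate y = [12, 2, 3, 0, 0, 0, 0, 0]; check y·C column-wise:
  col T0: 12·1 + 2·0 + 3·-4 + 0·1 = 0
  col T1: 12·0 + 2·0 + 3·0 + 0·1 + 0·-2 + 0·4 = 0
  col T2: 12·0 + 2·3 + 3·-2 + 0·-4 = 0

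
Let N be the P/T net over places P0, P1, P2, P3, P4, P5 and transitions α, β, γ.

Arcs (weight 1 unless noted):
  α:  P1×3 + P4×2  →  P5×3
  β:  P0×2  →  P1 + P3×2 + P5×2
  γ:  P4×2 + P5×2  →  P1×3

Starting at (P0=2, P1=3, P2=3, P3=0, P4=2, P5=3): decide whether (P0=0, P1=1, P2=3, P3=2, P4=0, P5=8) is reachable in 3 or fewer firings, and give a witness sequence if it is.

YES — reachable via ⟨α, β⟩ (2 firings)

step 1: fire α:  (P0=2, P1=3, P2=3, P3=0, P4=2, P5=3) → (P0=2, P1=0, P2=3, P3=0, P4=0, P5=6)
step 2: fire β:  (P0=2, P1=0, P2=3, P3=0, P4=0, P5=6) → (P0=0, P1=1, P2=3, P3=2, P4=0, P5=8)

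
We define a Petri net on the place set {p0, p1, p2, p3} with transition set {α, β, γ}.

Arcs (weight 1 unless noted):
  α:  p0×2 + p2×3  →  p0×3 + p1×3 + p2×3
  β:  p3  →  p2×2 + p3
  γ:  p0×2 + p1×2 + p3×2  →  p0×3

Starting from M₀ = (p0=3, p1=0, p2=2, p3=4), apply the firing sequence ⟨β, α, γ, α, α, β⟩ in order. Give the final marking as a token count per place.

(p0=7, p1=7, p2=6, p3=2)

step 1: fire β:  (p0=3, p1=0, p2=2, p3=4) → (p0=3, p1=0, p2=4, p3=4)
step 2: fire α:  (p0=3, p1=0, p2=4, p3=4) → (p0=4, p1=3, p2=4, p3=4)
step 3: fire γ:  (p0=4, p1=3, p2=4, p3=4) → (p0=5, p1=1, p2=4, p3=2)
step 4: fire α:  (p0=5, p1=1, p2=4, p3=2) → (p0=6, p1=4, p2=4, p3=2)
step 5: fire α:  (p0=6, p1=4, p2=4, p3=2) → (p0=7, p1=7, p2=4, p3=2)
step 6: fire β:  (p0=7, p1=7, p2=4, p3=2) → (p0=7, p1=7, p2=6, p3=2)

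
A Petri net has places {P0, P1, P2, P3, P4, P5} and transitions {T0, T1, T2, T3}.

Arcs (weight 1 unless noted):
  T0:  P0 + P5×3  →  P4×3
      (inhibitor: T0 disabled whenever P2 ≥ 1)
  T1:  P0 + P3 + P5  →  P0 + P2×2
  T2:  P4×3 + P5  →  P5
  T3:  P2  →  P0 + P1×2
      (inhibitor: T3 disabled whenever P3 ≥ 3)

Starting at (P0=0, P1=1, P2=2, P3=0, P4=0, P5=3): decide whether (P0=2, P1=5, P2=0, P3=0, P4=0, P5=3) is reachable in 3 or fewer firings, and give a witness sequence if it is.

step 1: fire T3:  (P0=0, P1=1, P2=2, P3=0, P4=0, P5=3) → (P0=1, P1=3, P2=1, P3=0, P4=0, P5=3)
step 2: fire T3:  (P0=1, P1=3, P2=1, P3=0, P4=0, P5=3) → (P0=2, P1=5, P2=0, P3=0, P4=0, P5=3)

YES — reachable via ⟨T3, T3⟩ (2 firings)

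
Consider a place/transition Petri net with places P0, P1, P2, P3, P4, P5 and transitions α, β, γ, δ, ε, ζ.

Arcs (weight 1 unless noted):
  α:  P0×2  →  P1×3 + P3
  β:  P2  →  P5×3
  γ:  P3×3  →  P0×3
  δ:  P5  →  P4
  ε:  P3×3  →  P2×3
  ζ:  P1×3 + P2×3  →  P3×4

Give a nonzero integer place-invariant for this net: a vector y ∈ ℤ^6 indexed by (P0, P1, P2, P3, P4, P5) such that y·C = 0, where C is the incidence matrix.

Incidence matrix C (rows=places, cols=transitions):
        α    β    γ    δ    ε    ζ
   P0  -2    0    3    0    0    0
   P1   3    0    0    0    0   -3
   P2   0   -1    0    0    3   -3
   P3   1    0   -3    0   -3    4
   P4   0    0    0    1    0    0
   P5   0    3    0   -1    0    0

Candidate y = [3, 1, 3, 3, 1, 1]; check y·C column-wise:
  col α: 3·-2 + 1·3 + 3·0 + 3·1 + 1·0 + 1·0 = 0
  col β: 3·0 + 1·0 + 3·-1 + 3·0 + 1·0 + 1·3 = 0
  col γ: 3·3 + 1·0 + 3·0 + 3·-3 + 1·0 + 1·0 = 0
  col δ: 3·0 + 1·0 + 3·0 + 3·0 + 1·1 + 1·-1 = 0
  col ε: 3·0 + 1·0 + 3·3 + 3·-3 + 1·0 + 1·0 = 0
  col ζ: 3·0 + 1·-3 + 3·-3 + 3·4 + 1·0 + 1·0 = 0

y = (P0:3, P1:1, P2:3, P3:3, P4:1, P5:1)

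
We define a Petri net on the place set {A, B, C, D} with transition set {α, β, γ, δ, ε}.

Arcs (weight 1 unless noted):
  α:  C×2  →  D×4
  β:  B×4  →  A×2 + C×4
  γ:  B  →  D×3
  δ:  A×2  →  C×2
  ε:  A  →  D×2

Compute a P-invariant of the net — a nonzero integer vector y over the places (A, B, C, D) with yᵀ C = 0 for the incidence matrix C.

y = (A:2, B:3, C:2, D:1)

Incidence matrix C (rows=places, cols=transitions):
        α    β    γ    δ    ε
    A   0    2    0   -2   -1
    B   0   -4   -1    0    0
    C  -2    4    0    2    0
    D   4    0    3    0    2

Candidate y = [2, 3, 2, 1]; check y·C column-wise:
  col α: 2·0 + 3·0 + 2·-2 + 1·4 = 0
  col β: 2·2 + 3·-4 + 2·4 + 1·0 = 0
  col γ: 2·0 + 3·-1 + 2·0 + 1·3 = 0
  col δ: 2·-2 + 3·0 + 2·2 + 1·0 = 0
  col ε: 2·-1 + 3·0 + 2·0 + 1·2 = 0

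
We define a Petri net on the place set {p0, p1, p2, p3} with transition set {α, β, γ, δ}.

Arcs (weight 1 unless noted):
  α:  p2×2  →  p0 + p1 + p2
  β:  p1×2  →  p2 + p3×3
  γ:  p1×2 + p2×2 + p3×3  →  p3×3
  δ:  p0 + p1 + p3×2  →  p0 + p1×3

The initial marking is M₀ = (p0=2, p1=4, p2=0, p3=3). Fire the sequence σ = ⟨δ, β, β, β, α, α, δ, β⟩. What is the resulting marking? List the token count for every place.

(p0=4, p1=2, p2=2, p3=11)

step 1: fire δ:  (p0=2, p1=4, p2=0, p3=3) → (p0=2, p1=6, p2=0, p3=1)
step 2: fire β:  (p0=2, p1=6, p2=0, p3=1) → (p0=2, p1=4, p2=1, p3=4)
step 3: fire β:  (p0=2, p1=4, p2=1, p3=4) → (p0=2, p1=2, p2=2, p3=7)
step 4: fire β:  (p0=2, p1=2, p2=2, p3=7) → (p0=2, p1=0, p2=3, p3=10)
step 5: fire α:  (p0=2, p1=0, p2=3, p3=10) → (p0=3, p1=1, p2=2, p3=10)
step 6: fire α:  (p0=3, p1=1, p2=2, p3=10) → (p0=4, p1=2, p2=1, p3=10)
step 7: fire δ:  (p0=4, p1=2, p2=1, p3=10) → (p0=4, p1=4, p2=1, p3=8)
step 8: fire β:  (p0=4, p1=4, p2=1, p3=8) → (p0=4, p1=2, p2=2, p3=11)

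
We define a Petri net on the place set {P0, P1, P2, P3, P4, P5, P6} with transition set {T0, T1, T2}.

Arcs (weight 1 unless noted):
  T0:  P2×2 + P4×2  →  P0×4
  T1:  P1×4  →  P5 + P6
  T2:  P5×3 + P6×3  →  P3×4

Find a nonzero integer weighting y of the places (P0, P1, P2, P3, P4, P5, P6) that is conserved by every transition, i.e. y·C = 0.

y = (P0:1, P1:0, P2:2, P3:0, P4:0, P5:0, P6:0)

Incidence matrix C (rows=places, cols=transitions):
       T0   T1   T2
   P0   4    0    0
   P1   0   -4    0
   P2  -2    0    0
   P3   0    0    4
   P4  -2    0    0
   P5   0    1   -3
   P6   0    1   -3

Candidate y = [1, 0, 2, 0, 0, 0, 0]; check y·C column-wise:
  col T0: 1·4 + 2·-2 + 0·-2 = 0
  col T1: 1·0 + 0·-4 + 2·0 + 0·1 + 0·1 = 0
  col T2: 1·0 + 2·0 + 0·4 + 0·-3 + 0·-3 = 0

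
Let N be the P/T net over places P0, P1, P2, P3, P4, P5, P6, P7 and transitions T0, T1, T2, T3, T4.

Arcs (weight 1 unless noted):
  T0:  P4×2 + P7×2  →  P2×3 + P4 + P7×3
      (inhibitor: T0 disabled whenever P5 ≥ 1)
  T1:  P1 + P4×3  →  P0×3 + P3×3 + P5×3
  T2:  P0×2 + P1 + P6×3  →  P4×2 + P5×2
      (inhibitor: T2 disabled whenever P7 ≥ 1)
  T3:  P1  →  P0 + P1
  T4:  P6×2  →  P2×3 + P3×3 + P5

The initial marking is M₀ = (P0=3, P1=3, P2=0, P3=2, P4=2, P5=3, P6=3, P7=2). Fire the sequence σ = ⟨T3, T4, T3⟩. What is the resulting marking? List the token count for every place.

(P0=5, P1=3, P2=3, P3=5, P4=2, P5=4, P6=1, P7=2)

step 1: fire T3:  (P0=3, P1=3, P2=0, P3=2, P4=2, P5=3, P6=3, P7=2) → (P0=4, P1=3, P2=0, P3=2, P4=2, P5=3, P6=3, P7=2)
step 2: fire T4:  (P0=4, P1=3, P2=0, P3=2, P4=2, P5=3, P6=3, P7=2) → (P0=4, P1=3, P2=3, P3=5, P4=2, P5=4, P6=1, P7=2)
step 3: fire T3:  (P0=4, P1=3, P2=3, P3=5, P4=2, P5=4, P6=1, P7=2) → (P0=5, P1=3, P2=3, P3=5, P4=2, P5=4, P6=1, P7=2)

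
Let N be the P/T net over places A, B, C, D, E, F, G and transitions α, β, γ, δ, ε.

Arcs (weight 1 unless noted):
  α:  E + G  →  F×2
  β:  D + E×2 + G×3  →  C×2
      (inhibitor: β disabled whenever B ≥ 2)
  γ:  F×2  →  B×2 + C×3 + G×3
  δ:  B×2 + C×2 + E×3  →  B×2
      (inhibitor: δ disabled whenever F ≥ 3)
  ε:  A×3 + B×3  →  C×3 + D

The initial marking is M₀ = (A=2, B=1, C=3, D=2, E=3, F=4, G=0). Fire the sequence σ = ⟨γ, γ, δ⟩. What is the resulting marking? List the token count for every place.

(A=2, B=5, C=7, D=2, E=0, F=0, G=6)

step 1: fire γ:  (A=2, B=1, C=3, D=2, E=3, F=4, G=0) → (A=2, B=3, C=6, D=2, E=3, F=2, G=3)
step 2: fire γ:  (A=2, B=3, C=6, D=2, E=3, F=2, G=3) → (A=2, B=5, C=9, D=2, E=3, F=0, G=6)
step 3: fire δ:  (A=2, B=5, C=9, D=2, E=3, F=0, G=6) → (A=2, B=5, C=7, D=2, E=0, F=0, G=6)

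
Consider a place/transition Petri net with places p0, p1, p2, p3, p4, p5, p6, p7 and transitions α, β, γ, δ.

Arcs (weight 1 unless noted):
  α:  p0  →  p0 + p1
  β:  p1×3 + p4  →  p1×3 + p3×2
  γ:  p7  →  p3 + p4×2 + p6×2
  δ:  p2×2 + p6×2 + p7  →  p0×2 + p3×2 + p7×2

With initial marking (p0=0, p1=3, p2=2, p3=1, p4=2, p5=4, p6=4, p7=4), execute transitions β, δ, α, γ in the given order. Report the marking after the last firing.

step 1: fire β:  (p0=0, p1=3, p2=2, p3=1, p4=2, p5=4, p6=4, p7=4) → (p0=0, p1=3, p2=2, p3=3, p4=1, p5=4, p6=4, p7=4)
step 2: fire δ:  (p0=0, p1=3, p2=2, p3=3, p4=1, p5=4, p6=4, p7=4) → (p0=2, p1=3, p2=0, p3=5, p4=1, p5=4, p6=2, p7=5)
step 3: fire α:  (p0=2, p1=3, p2=0, p3=5, p4=1, p5=4, p6=2, p7=5) → (p0=2, p1=4, p2=0, p3=5, p4=1, p5=4, p6=2, p7=5)
step 4: fire γ:  (p0=2, p1=4, p2=0, p3=5, p4=1, p5=4, p6=2, p7=5) → (p0=2, p1=4, p2=0, p3=6, p4=3, p5=4, p6=4, p7=4)

(p0=2, p1=4, p2=0, p3=6, p4=3, p5=4, p6=4, p7=4)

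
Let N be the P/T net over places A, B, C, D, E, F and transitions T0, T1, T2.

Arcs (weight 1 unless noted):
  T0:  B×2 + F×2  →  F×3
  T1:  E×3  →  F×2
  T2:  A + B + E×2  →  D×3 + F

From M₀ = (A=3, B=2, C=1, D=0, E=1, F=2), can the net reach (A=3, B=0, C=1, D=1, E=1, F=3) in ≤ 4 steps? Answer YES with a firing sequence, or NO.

NO — not reachable within 4 firings

depth 0: 1 marking
depth 1: 2 markings reached so far
depth 2: 2 markings reached so far
(frontier empty at depth 2; search complete)
target is not among the 2 markings reachable within 4 steps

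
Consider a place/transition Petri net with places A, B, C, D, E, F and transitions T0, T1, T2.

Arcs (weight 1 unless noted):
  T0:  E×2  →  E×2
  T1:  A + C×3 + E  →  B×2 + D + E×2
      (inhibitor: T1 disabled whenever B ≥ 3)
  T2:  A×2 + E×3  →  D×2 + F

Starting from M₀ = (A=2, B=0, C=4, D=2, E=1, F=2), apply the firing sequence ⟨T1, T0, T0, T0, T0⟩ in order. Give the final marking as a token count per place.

(A=1, B=2, C=1, D=3, E=2, F=2)

step 1: fire T1:  (A=2, B=0, C=4, D=2, E=1, F=2) → (A=1, B=2, C=1, D=3, E=2, F=2)
step 2: fire T0:  (A=1, B=2, C=1, D=3, E=2, F=2) → (A=1, B=2, C=1, D=3, E=2, F=2)
step 3: fire T0:  (A=1, B=2, C=1, D=3, E=2, F=2) → (A=1, B=2, C=1, D=3, E=2, F=2)
step 4: fire T0:  (A=1, B=2, C=1, D=3, E=2, F=2) → (A=1, B=2, C=1, D=3, E=2, F=2)
step 5: fire T0:  (A=1, B=2, C=1, D=3, E=2, F=2) → (A=1, B=2, C=1, D=3, E=2, F=2)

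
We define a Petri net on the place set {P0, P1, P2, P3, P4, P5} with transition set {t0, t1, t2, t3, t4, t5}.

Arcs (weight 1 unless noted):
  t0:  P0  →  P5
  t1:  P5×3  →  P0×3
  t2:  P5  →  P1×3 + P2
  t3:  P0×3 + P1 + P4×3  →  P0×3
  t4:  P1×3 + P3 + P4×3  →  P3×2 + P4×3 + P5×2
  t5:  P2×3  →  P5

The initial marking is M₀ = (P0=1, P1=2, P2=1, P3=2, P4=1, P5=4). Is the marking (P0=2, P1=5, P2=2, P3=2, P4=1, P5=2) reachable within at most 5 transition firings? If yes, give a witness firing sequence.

YES — reachable via ⟨t0, t1, t0, t2⟩ (4 firings)

step 1: fire t0:  (P0=1, P1=2, P2=1, P3=2, P4=1, P5=4) → (P0=0, P1=2, P2=1, P3=2, P4=1, P5=5)
step 2: fire t1:  (P0=0, P1=2, P2=1, P3=2, P4=1, P5=5) → (P0=3, P1=2, P2=1, P3=2, P4=1, P5=2)
step 3: fire t0:  (P0=3, P1=2, P2=1, P3=2, P4=1, P5=2) → (P0=2, P1=2, P2=1, P3=2, P4=1, P5=3)
step 4: fire t2:  (P0=2, P1=2, P2=1, P3=2, P4=1, P5=3) → (P0=2, P1=5, P2=2, P3=2, P4=1, P5=2)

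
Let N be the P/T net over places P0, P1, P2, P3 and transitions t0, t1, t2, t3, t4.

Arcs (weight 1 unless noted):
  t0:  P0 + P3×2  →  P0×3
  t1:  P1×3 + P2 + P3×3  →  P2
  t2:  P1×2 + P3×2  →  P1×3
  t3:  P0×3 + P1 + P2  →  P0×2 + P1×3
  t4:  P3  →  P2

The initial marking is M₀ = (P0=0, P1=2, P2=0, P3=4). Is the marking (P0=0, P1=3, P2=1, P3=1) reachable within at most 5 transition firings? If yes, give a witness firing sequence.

step 1: fire t2:  (P0=0, P1=2, P2=0, P3=4) → (P0=0, P1=3, P2=0, P3=2)
step 2: fire t4:  (P0=0, P1=3, P2=0, P3=2) → (P0=0, P1=3, P2=1, P3=1)

YES — reachable via ⟨t2, t4⟩ (2 firings)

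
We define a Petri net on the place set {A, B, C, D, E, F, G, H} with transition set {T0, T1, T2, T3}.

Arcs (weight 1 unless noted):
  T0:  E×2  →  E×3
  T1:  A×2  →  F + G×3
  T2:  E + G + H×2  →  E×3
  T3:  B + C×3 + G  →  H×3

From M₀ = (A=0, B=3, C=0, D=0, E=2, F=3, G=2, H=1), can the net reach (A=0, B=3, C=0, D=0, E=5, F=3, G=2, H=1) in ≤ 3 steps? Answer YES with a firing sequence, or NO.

YES — reachable via ⟨T0, T0, T0⟩ (3 firings)

step 1: fire T0:  (A=0, B=3, C=0, D=0, E=2, F=3, G=2, H=1) → (A=0, B=3, C=0, D=0, E=3, F=3, G=2, H=1)
step 2: fire T0:  (A=0, B=3, C=0, D=0, E=3, F=3, G=2, H=1) → (A=0, B=3, C=0, D=0, E=4, F=3, G=2, H=1)
step 3: fire T0:  (A=0, B=3, C=0, D=0, E=4, F=3, G=2, H=1) → (A=0, B=3, C=0, D=0, E=5, F=3, G=2, H=1)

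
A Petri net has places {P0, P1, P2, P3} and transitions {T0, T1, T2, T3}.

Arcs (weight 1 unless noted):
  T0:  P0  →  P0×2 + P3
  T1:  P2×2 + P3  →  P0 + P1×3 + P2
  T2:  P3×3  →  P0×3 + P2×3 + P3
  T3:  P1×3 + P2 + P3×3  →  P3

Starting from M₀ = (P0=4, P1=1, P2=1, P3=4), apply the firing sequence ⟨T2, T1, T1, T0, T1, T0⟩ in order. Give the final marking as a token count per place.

(P0=12, P1=10, P2=1, P3=1)

step 1: fire T2:  (P0=4, P1=1, P2=1, P3=4) → (P0=7, P1=1, P2=4, P3=2)
step 2: fire T1:  (P0=7, P1=1, P2=4, P3=2) → (P0=8, P1=4, P2=3, P3=1)
step 3: fire T1:  (P0=8, P1=4, P2=3, P3=1) → (P0=9, P1=7, P2=2, P3=0)
step 4: fire T0:  (P0=9, P1=7, P2=2, P3=0) → (P0=10, P1=7, P2=2, P3=1)
step 5: fire T1:  (P0=10, P1=7, P2=2, P3=1) → (P0=11, P1=10, P2=1, P3=0)
step 6: fire T0:  (P0=11, P1=10, P2=1, P3=0) → (P0=12, P1=10, P2=1, P3=1)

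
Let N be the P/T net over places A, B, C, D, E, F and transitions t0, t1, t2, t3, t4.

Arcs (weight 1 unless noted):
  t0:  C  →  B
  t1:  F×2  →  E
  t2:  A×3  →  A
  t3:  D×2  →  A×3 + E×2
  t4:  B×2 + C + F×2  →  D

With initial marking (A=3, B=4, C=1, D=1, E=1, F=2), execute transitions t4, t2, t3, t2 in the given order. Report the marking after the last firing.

(A=2, B=2, C=0, D=0, E=3, F=0)

step 1: fire t4:  (A=3, B=4, C=1, D=1, E=1, F=2) → (A=3, B=2, C=0, D=2, E=1, F=0)
step 2: fire t2:  (A=3, B=2, C=0, D=2, E=1, F=0) → (A=1, B=2, C=0, D=2, E=1, F=0)
step 3: fire t3:  (A=1, B=2, C=0, D=2, E=1, F=0) → (A=4, B=2, C=0, D=0, E=3, F=0)
step 4: fire t2:  (A=4, B=2, C=0, D=0, E=3, F=0) → (A=2, B=2, C=0, D=0, E=3, F=0)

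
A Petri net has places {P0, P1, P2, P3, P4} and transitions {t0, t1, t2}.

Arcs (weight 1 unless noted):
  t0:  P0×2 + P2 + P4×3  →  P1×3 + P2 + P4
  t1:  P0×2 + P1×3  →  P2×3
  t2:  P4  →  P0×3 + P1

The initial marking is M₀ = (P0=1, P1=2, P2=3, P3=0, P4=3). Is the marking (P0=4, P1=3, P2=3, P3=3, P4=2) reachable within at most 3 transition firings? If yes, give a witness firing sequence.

depth 0: 1 marking
depth 1: 2 markings reached so far
depth 2: 4 markings reached so far
depth 3: 6 markings reached so far
target is not among the 6 markings reachable within 3 steps

NO — not reachable within 3 firings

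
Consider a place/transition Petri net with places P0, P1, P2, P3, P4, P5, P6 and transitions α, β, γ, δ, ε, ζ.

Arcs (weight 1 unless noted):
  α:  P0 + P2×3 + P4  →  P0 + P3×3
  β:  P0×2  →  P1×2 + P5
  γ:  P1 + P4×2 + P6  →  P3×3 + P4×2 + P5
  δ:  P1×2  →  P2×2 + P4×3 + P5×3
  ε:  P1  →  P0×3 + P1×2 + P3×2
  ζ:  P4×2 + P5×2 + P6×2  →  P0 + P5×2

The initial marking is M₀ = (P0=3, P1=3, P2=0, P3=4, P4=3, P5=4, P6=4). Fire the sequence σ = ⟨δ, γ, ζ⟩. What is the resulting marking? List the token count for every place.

step 1: fire δ:  (P0=3, P1=3, P2=0, P3=4, P4=3, P5=4, P6=4) → (P0=3, P1=1, P2=2, P3=4, P4=6, P5=7, P6=4)
step 2: fire γ:  (P0=3, P1=1, P2=2, P3=4, P4=6, P5=7, P6=4) → (P0=3, P1=0, P2=2, P3=7, P4=6, P5=8, P6=3)
step 3: fire ζ:  (P0=3, P1=0, P2=2, P3=7, P4=6, P5=8, P6=3) → (P0=4, P1=0, P2=2, P3=7, P4=4, P5=8, P6=1)

(P0=4, P1=0, P2=2, P3=7, P4=4, P5=8, P6=1)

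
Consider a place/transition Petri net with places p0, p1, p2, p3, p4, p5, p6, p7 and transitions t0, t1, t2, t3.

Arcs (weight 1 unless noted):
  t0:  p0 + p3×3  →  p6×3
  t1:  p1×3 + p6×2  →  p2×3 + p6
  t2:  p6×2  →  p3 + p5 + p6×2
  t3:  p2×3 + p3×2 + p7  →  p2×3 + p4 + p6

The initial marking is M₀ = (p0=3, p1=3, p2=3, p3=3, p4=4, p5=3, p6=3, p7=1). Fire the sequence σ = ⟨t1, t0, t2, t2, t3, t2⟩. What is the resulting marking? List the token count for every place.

(p0=2, p1=0, p2=6, p3=1, p4=5, p5=6, p6=6, p7=0)

step 1: fire t1:  (p0=3, p1=3, p2=3, p3=3, p4=4, p5=3, p6=3, p7=1) → (p0=3, p1=0, p2=6, p3=3, p4=4, p5=3, p6=2, p7=1)
step 2: fire t0:  (p0=3, p1=0, p2=6, p3=3, p4=4, p5=3, p6=2, p7=1) → (p0=2, p1=0, p2=6, p3=0, p4=4, p5=3, p6=5, p7=1)
step 3: fire t2:  (p0=2, p1=0, p2=6, p3=0, p4=4, p5=3, p6=5, p7=1) → (p0=2, p1=0, p2=6, p3=1, p4=4, p5=4, p6=5, p7=1)
step 4: fire t2:  (p0=2, p1=0, p2=6, p3=1, p4=4, p5=4, p6=5, p7=1) → (p0=2, p1=0, p2=6, p3=2, p4=4, p5=5, p6=5, p7=1)
step 5: fire t3:  (p0=2, p1=0, p2=6, p3=2, p4=4, p5=5, p6=5, p7=1) → (p0=2, p1=0, p2=6, p3=0, p4=5, p5=5, p6=6, p7=0)
step 6: fire t2:  (p0=2, p1=0, p2=6, p3=0, p4=5, p5=5, p6=6, p7=0) → (p0=2, p1=0, p2=6, p3=1, p4=5, p5=6, p6=6, p7=0)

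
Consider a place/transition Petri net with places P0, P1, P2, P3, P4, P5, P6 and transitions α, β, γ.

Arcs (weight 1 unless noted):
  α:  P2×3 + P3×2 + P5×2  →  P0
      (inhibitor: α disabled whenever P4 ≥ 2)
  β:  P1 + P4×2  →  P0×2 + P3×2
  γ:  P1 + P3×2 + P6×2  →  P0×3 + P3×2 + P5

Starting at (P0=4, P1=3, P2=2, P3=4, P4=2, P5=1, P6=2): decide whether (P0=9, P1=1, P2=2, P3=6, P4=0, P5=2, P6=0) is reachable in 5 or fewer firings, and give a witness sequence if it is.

YES — reachable via ⟨β, γ⟩ (2 firings)

step 1: fire β:  (P0=4, P1=3, P2=2, P3=4, P4=2, P5=1, P6=2) → (P0=6, P1=2, P2=2, P3=6, P4=0, P5=1, P6=2)
step 2: fire γ:  (P0=6, P1=2, P2=2, P3=6, P4=0, P5=1, P6=2) → (P0=9, P1=1, P2=2, P3=6, P4=0, P5=2, P6=0)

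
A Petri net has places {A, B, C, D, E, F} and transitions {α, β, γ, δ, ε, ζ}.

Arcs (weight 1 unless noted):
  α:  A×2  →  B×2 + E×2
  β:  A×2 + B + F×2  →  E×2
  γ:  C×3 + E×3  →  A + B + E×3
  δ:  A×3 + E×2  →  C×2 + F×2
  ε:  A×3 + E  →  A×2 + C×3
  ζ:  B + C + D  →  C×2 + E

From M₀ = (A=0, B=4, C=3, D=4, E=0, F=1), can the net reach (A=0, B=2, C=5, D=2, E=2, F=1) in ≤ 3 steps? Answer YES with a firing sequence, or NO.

step 1: fire ζ:  (A=0, B=4, C=3, D=4, E=0, F=1) → (A=0, B=3, C=4, D=3, E=1, F=1)
step 2: fire ζ:  (A=0, B=3, C=4, D=3, E=1, F=1) → (A=0, B=2, C=5, D=2, E=2, F=1)

YES — reachable via ⟨ζ, ζ⟩ (2 firings)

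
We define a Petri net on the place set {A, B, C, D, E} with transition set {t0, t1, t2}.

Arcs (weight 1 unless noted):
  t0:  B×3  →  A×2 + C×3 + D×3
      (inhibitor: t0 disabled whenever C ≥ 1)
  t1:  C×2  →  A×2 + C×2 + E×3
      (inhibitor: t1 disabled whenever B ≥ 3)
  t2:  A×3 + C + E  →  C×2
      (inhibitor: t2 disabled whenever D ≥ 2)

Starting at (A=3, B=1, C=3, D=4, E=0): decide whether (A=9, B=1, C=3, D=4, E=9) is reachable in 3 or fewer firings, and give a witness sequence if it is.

step 1: fire t1:  (A=3, B=1, C=3, D=4, E=0) → (A=5, B=1, C=3, D=4, E=3)
step 2: fire t1:  (A=5, B=1, C=3, D=4, E=3) → (A=7, B=1, C=3, D=4, E=6)
step 3: fire t1:  (A=7, B=1, C=3, D=4, E=6) → (A=9, B=1, C=3, D=4, E=9)

YES — reachable via ⟨t1, t1, t1⟩ (3 firings)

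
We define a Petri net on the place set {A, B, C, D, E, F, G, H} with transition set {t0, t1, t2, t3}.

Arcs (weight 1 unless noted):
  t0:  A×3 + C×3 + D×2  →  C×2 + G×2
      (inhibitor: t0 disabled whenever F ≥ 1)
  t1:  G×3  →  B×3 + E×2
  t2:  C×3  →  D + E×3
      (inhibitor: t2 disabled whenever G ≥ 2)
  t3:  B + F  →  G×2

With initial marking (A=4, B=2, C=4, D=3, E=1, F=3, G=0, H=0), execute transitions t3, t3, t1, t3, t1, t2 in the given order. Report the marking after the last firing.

(A=4, B=5, C=1, D=4, E=8, F=0, G=0, H=0)

step 1: fire t3:  (A=4, B=2, C=4, D=3, E=1, F=3, G=0, H=0) → (A=4, B=1, C=4, D=3, E=1, F=2, G=2, H=0)
step 2: fire t3:  (A=4, B=1, C=4, D=3, E=1, F=2, G=2, H=0) → (A=4, B=0, C=4, D=3, E=1, F=1, G=4, H=0)
step 3: fire t1:  (A=4, B=0, C=4, D=3, E=1, F=1, G=4, H=0) → (A=4, B=3, C=4, D=3, E=3, F=1, G=1, H=0)
step 4: fire t3:  (A=4, B=3, C=4, D=3, E=3, F=1, G=1, H=0) → (A=4, B=2, C=4, D=3, E=3, F=0, G=3, H=0)
step 5: fire t1:  (A=4, B=2, C=4, D=3, E=3, F=0, G=3, H=0) → (A=4, B=5, C=4, D=3, E=5, F=0, G=0, H=0)
step 6: fire t2:  (A=4, B=5, C=4, D=3, E=5, F=0, G=0, H=0) → (A=4, B=5, C=1, D=4, E=8, F=0, G=0, H=0)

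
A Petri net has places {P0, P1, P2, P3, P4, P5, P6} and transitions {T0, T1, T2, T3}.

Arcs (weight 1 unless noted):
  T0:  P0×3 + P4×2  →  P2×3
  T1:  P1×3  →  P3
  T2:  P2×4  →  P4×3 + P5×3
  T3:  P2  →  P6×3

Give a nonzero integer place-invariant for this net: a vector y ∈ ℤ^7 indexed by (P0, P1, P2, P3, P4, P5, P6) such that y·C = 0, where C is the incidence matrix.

y = (P0:0, P1:1, P2:0, P3:3, P4:0, P5:0, P6:0)

Incidence matrix C (rows=places, cols=transitions):
       T0   T1   T2   T3
   P0  -3    0    0    0
   P1   0   -3    0    0
   P2   3    0   -4   -1
   P3   0    1    0    0
   P4  -2    0    3    0
   P5   0    0    3    0
   P6   0    0    0    3

Candidate y = [0, 1, 0, 3, 0, 0, 0]; check y·C column-wise:
  col T0: 0·-3 + 1·0 + 0·3 + 3·0 + 0·-2 = 0
  col T1: 1·-3 + 3·1 = 0
  col T2: 1·0 + 0·-4 + 3·0 + 0·3 + 0·3 = 0
  col T3: 1·0 + 0·-1 + 3·0 + 0·3 = 0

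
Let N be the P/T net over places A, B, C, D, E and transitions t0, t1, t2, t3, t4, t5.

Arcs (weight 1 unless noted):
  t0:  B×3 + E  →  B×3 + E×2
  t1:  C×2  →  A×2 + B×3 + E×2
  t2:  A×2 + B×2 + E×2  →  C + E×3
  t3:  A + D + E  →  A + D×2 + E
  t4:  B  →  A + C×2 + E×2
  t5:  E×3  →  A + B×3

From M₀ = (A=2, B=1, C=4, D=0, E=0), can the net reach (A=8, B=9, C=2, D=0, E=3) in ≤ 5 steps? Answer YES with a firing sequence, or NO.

step 1: fire t1:  (A=2, B=1, C=4, D=0, E=0) → (A=4, B=4, C=2, D=0, E=2)
step 2: fire t1:  (A=4, B=4, C=2, D=0, E=2) → (A=6, B=7, C=0, D=0, E=4)
step 3: fire t4:  (A=6, B=7, C=0, D=0, E=4) → (A=7, B=6, C=2, D=0, E=6)
step 4: fire t5:  (A=7, B=6, C=2, D=0, E=6) → (A=8, B=9, C=2, D=0, E=3)

YES — reachable via ⟨t1, t1, t4, t5⟩ (4 firings)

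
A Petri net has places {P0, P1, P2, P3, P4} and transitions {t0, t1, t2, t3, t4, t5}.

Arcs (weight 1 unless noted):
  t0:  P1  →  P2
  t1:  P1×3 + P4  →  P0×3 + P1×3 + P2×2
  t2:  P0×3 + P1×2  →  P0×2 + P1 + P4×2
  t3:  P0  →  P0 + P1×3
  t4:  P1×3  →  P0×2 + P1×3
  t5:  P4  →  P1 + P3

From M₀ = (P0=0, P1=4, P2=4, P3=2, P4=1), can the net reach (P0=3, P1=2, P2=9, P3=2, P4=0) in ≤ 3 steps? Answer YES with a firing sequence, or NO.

NO — not reachable within 3 firings

depth 0: 1 marking
depth 1: 5 markings reached so far
depth 2: 15 markings reached so far
depth 3: 38 markings reached so far
target is not among the 38 markings reachable within 3 steps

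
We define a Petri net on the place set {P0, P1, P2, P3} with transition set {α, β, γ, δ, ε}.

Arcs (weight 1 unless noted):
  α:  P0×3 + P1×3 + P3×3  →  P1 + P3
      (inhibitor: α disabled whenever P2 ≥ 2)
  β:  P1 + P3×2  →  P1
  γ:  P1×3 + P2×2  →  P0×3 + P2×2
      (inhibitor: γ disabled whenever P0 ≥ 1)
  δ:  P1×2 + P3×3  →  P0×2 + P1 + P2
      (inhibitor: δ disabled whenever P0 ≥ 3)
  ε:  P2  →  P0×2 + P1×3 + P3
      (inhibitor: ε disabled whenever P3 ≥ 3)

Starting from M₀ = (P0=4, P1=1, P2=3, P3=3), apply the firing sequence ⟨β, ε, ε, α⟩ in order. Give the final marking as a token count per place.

(P0=5, P1=5, P2=1, P3=1)

step 1: fire β:  (P0=4, P1=1, P2=3, P3=3) → (P0=4, P1=1, P2=3, P3=1)
step 2: fire ε:  (P0=4, P1=1, P2=3, P3=1) → (P0=6, P1=4, P2=2, P3=2)
step 3: fire ε:  (P0=6, P1=4, P2=2, P3=2) → (P0=8, P1=7, P2=1, P3=3)
step 4: fire α:  (P0=8, P1=7, P2=1, P3=3) → (P0=5, P1=5, P2=1, P3=1)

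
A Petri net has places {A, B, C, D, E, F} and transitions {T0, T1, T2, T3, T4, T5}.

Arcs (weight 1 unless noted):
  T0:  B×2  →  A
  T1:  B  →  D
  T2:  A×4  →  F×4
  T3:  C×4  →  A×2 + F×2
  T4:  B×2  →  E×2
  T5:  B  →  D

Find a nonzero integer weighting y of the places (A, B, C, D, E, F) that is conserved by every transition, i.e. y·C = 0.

Incidence matrix C (rows=places, cols=transitions):
       T0   T1   T2   T3   T4   T5
    A   1    0   -4    2    0    0
    B  -2   -1    0    0   -2   -1
    C   0    0    0   -4    0    0
    D   0    1    0    0    0    1
    E   0    0    0    0    2    0
    F   0    0    4    2    0    0

Candidate y = [2, 1, 2, 1, 1, 2]; check y·C column-wise:
  col T0: 2·1 + 1·-2 + 2·0 + 1·0 + 1·0 + 2·0 = 0
  col T1: 2·0 + 1·-1 + 2·0 + 1·1 + 1·0 + 2·0 = 0
  col T2: 2·-4 + 1·0 + 2·0 + 1·0 + 1·0 + 2·4 = 0
  col T3: 2·2 + 1·0 + 2·-4 + 1·0 + 1·0 + 2·2 = 0
  col T4: 2·0 + 1·-2 + 2·0 + 1·0 + 1·2 + 2·0 = 0
  col T5: 2·0 + 1·-1 + 2·0 + 1·1 + 1·0 + 2·0 = 0

y = (A:2, B:1, C:2, D:1, E:1, F:2)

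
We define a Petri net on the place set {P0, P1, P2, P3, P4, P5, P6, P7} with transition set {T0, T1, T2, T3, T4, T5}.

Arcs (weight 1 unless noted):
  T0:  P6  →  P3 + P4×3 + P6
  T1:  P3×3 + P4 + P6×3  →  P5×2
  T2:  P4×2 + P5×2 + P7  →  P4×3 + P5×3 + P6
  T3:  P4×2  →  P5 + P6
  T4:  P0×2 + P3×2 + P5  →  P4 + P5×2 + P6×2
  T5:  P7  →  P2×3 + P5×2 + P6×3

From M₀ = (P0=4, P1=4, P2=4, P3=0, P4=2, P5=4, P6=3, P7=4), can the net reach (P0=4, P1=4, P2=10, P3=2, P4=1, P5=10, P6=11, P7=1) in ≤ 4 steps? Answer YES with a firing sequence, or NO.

NO — not reachable within 4 firings

depth 0: 1 marking
depth 1: 5 markings reached so far
depth 2: 14 markings reached so far
depth 3: 32 markings reached so far
depth 4: 66 markings reached so far
target is not among the 66 markings reachable within 4 steps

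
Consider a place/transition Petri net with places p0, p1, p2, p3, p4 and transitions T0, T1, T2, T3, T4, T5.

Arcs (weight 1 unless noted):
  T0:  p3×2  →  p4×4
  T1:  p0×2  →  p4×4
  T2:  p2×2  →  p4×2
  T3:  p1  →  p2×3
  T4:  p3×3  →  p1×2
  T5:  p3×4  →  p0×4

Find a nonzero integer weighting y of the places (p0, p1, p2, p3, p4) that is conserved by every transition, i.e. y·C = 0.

Incidence matrix C (rows=places, cols=transitions):
       T0   T1   T2   T3   T4   T5
   p0   0   -2    0    0    0    4
   p1   0    0    0   -1    2    0
   p2   0    0   -2    3    0    0
   p3  -2    0    0    0   -3   -4
   p4   4    4    2    0    0    0

Candidate y = [2, 3, 1, 2, 1]; check y·C column-wise:
  col T0: 2·0 + 3·0 + 1·0 + 2·-2 + 1·4 = 0
  col T1: 2·-2 + 3·0 + 1·0 + 2·0 + 1·4 = 0
  col T2: 2·0 + 3·0 + 1·-2 + 2·0 + 1·2 = 0
  col T3: 2·0 + 3·-1 + 1·3 + 2·0 + 1·0 = 0
  col T4: 2·0 + 3·2 + 1·0 + 2·-3 + 1·0 = 0
  col T5: 2·4 + 3·0 + 1·0 + 2·-4 + 1·0 = 0

y = (p0:2, p1:3, p2:1, p3:2, p4:1)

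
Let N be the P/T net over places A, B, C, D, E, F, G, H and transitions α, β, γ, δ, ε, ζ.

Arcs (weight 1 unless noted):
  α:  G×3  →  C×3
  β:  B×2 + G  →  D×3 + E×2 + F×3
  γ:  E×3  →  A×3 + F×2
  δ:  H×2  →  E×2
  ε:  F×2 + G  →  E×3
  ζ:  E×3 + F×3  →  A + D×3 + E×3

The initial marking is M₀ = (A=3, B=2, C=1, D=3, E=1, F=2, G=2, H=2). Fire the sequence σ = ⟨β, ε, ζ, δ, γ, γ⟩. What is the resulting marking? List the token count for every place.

step 1: fire β:  (A=3, B=2, C=1, D=3, E=1, F=2, G=2, H=2) → (A=3, B=0, C=1, D=6, E=3, F=5, G=1, H=2)
step 2: fire ε:  (A=3, B=0, C=1, D=6, E=3, F=5, G=1, H=2) → (A=3, B=0, C=1, D=6, E=6, F=3, G=0, H=2)
step 3: fire ζ:  (A=3, B=0, C=1, D=6, E=6, F=3, G=0, H=2) → (A=4, B=0, C=1, D=9, E=6, F=0, G=0, H=2)
step 4: fire δ:  (A=4, B=0, C=1, D=9, E=6, F=0, G=0, H=2) → (A=4, B=0, C=1, D=9, E=8, F=0, G=0, H=0)
step 5: fire γ:  (A=4, B=0, C=1, D=9, E=8, F=0, G=0, H=0) → (A=7, B=0, C=1, D=9, E=5, F=2, G=0, H=0)
step 6: fire γ:  (A=7, B=0, C=1, D=9, E=5, F=2, G=0, H=0) → (A=10, B=0, C=1, D=9, E=2, F=4, G=0, H=0)

(A=10, B=0, C=1, D=9, E=2, F=4, G=0, H=0)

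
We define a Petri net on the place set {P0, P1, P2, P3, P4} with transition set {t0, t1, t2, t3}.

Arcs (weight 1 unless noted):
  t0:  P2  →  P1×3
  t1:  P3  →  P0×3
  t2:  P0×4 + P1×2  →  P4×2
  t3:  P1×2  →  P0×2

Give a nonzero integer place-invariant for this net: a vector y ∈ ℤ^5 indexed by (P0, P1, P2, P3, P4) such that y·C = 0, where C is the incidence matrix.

y = (P0:1, P1:1, P2:3, P3:3, P4:3)

Incidence matrix C (rows=places, cols=transitions):
       t0   t1   t2   t3
   P0   0    3   -4    2
   P1   3    0   -2   -2
   P2  -1    0    0    0
   P3   0   -1    0    0
   P4   0    0    2    0

Candidate y = [1, 1, 3, 3, 3]; check y·C column-wise:
  col t0: 1·0 + 1·3 + 3·-1 + 3·0 + 3·0 = 0
  col t1: 1·3 + 1·0 + 3·0 + 3·-1 + 3·0 = 0
  col t2: 1·-4 + 1·-2 + 3·0 + 3·0 + 3·2 = 0
  col t3: 1·2 + 1·-2 + 3·0 + 3·0 + 3·0 = 0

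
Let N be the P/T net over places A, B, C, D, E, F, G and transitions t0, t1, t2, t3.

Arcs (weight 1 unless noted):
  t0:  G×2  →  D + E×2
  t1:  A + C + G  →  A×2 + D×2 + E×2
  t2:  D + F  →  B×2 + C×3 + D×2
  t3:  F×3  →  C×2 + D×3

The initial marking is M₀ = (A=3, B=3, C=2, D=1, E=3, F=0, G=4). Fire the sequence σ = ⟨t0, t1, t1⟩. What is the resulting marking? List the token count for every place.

(A=5, B=3, C=0, D=6, E=9, F=0, G=0)

step 1: fire t0:  (A=3, B=3, C=2, D=1, E=3, F=0, G=4) → (A=3, B=3, C=2, D=2, E=5, F=0, G=2)
step 2: fire t1:  (A=3, B=3, C=2, D=2, E=5, F=0, G=2) → (A=4, B=3, C=1, D=4, E=7, F=0, G=1)
step 3: fire t1:  (A=4, B=3, C=1, D=4, E=7, F=0, G=1) → (A=5, B=3, C=0, D=6, E=9, F=0, G=0)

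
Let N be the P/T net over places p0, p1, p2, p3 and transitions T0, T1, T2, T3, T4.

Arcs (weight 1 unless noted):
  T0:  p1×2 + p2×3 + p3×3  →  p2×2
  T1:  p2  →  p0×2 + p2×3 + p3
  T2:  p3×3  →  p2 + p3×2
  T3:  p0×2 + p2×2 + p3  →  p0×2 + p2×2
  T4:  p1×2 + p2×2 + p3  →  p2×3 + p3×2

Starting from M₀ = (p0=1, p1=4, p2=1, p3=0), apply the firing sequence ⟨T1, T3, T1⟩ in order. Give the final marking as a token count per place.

(p0=5, p1=4, p2=5, p3=1)

step 1: fire T1:  (p0=1, p1=4, p2=1, p3=0) → (p0=3, p1=4, p2=3, p3=1)
step 2: fire T3:  (p0=3, p1=4, p2=3, p3=1) → (p0=3, p1=4, p2=3, p3=0)
step 3: fire T1:  (p0=3, p1=4, p2=3, p3=0) → (p0=5, p1=4, p2=5, p3=1)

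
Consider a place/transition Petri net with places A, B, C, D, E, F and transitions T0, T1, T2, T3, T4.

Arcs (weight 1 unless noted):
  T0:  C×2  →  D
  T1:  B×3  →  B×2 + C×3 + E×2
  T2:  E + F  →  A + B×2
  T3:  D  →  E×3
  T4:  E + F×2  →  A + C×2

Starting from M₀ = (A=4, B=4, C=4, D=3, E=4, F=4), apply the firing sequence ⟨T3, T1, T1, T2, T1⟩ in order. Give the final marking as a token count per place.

step 1: fire T3:  (A=4, B=4, C=4, D=3, E=4, F=4) → (A=4, B=4, C=4, D=2, E=7, F=4)
step 2: fire T1:  (A=4, B=4, C=4, D=2, E=7, F=4) → (A=4, B=3, C=7, D=2, E=9, F=4)
step 3: fire T1:  (A=4, B=3, C=7, D=2, E=9, F=4) → (A=4, B=2, C=10, D=2, E=11, F=4)
step 4: fire T2:  (A=4, B=2, C=10, D=2, E=11, F=4) → (A=5, B=4, C=10, D=2, E=10, F=3)
step 5: fire T1:  (A=5, B=4, C=10, D=2, E=10, F=3) → (A=5, B=3, C=13, D=2, E=12, F=3)

(A=5, B=3, C=13, D=2, E=12, F=3)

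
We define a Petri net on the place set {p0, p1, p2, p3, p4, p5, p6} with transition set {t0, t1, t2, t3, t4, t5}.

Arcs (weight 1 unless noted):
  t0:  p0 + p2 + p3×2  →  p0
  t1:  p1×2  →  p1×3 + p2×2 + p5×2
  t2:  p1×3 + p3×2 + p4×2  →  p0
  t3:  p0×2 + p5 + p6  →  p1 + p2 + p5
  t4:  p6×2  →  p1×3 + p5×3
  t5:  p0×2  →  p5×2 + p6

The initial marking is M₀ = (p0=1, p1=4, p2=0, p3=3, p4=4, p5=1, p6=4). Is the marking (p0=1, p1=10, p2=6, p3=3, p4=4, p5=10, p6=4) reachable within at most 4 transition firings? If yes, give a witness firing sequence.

NO — not reachable within 4 firings

depth 0: 1 marking
depth 1: 4 markings reached so far
depth 2: 12 markings reached so far
depth 3: 24 markings reached so far
depth 4: 38 markings reached so far
target is not among the 38 markings reachable within 4 steps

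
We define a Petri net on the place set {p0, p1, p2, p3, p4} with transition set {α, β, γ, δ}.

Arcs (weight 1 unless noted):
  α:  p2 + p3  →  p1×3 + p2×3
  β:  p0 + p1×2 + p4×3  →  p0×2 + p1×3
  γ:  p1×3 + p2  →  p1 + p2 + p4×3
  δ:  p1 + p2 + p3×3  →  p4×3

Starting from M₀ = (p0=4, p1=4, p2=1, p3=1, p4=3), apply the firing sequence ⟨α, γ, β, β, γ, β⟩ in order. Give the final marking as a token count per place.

step 1: fire α:  (p0=4, p1=4, p2=1, p3=1, p4=3) → (p0=4, p1=7, p2=3, p3=0, p4=3)
step 2: fire γ:  (p0=4, p1=7, p2=3, p3=0, p4=3) → (p0=4, p1=5, p2=3, p3=0, p4=6)
step 3: fire β:  (p0=4, p1=5, p2=3, p3=0, p4=6) → (p0=5, p1=6, p2=3, p3=0, p4=3)
step 4: fire β:  (p0=5, p1=6, p2=3, p3=0, p4=3) → (p0=6, p1=7, p2=3, p3=0, p4=0)
step 5: fire γ:  (p0=6, p1=7, p2=3, p3=0, p4=0) → (p0=6, p1=5, p2=3, p3=0, p4=3)
step 6: fire β:  (p0=6, p1=5, p2=3, p3=0, p4=3) → (p0=7, p1=6, p2=3, p3=0, p4=0)

(p0=7, p1=6, p2=3, p3=0, p4=0)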